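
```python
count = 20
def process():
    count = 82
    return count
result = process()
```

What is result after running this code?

Step 1: Global count = 20.
Step 2: process() creates local count = 82, shadowing the global.
Step 3: Returns local count = 82. result = 82

The answer is 82.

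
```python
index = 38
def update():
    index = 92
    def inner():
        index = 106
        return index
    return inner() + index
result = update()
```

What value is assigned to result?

Step 1: update() has local index = 92. inner() has local index = 106.
Step 2: inner() returns its local index = 106.
Step 3: update() returns 106 + its own index (92) = 198

The answer is 198.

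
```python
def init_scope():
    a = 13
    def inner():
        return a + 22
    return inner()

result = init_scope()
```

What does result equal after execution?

Step 1: init_scope() defines a = 13.
Step 2: inner() reads a = 13 from enclosing scope, returns 13 + 22 = 35.
Step 3: result = 35

The answer is 35.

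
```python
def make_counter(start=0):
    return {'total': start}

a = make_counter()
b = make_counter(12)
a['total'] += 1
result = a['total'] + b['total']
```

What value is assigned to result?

Step 1: make_counter() returns a new dict each call (immutable default 0).
Step 2: a = {'total': 0}, b = {'total': 12}.
Step 3: a['total'] += 1 = 1. result = 1 + 12 = 13

The answer is 13.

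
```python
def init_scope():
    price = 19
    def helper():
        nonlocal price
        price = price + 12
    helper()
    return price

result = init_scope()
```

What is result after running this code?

Step 1: init_scope() sets price = 19.
Step 2: helper() uses nonlocal to modify price in init_scope's scope: price = 19 + 12 = 31.
Step 3: init_scope() returns the modified price = 31

The answer is 31.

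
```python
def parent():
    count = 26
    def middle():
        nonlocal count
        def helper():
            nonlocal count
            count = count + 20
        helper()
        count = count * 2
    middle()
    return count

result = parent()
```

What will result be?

Step 1: count = 26.
Step 2: helper() adds 20: count = 26 + 20 = 46.
Step 3: middle() doubles: count = 46 * 2 = 92.
Step 4: result = 92

The answer is 92.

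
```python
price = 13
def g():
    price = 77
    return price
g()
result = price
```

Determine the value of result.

Step 1: Global price = 13.
Step 2: g() creates local price = 77 (shadow, not modification).
Step 3: After g() returns, global price is unchanged. result = 13

The answer is 13.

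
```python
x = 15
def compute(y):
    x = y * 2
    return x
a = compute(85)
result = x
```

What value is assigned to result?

Step 1: Global x = 15.
Step 2: compute(85) creates local x = 85 * 2 = 170.
Step 3: Global x unchanged because no global keyword. result = 15

The answer is 15.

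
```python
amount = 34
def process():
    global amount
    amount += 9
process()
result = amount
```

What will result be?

Step 1: amount = 34 globally.
Step 2: process() modifies global amount: amount += 9 = 43.
Step 3: result = 43

The answer is 43.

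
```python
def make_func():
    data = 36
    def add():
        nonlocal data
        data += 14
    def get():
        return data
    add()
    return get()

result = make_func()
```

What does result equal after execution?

Step 1: data = 36. add() modifies it via nonlocal, get() reads it.
Step 2: add() makes data = 36 + 14 = 50.
Step 3: get() returns 50. result = 50

The answer is 50.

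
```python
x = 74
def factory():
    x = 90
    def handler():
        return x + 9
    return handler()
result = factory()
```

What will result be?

Step 1: factory() shadows global x with x = 90.
Step 2: handler() finds x = 90 in enclosing scope, computes 90 + 9 = 99.
Step 3: result = 99

The answer is 99.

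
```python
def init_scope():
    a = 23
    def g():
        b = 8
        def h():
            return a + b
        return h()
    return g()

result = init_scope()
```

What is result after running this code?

Step 1: init_scope() defines a = 23. g() defines b = 8.
Step 2: h() accesses both from enclosing scopes: a = 23, b = 8.
Step 3: result = 23 + 8 = 31

The answer is 31.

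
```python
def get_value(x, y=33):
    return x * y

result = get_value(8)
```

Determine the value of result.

Step 1: get_value(8) uses default y = 33.
Step 2: Returns 8 * 33 = 264.
Step 3: result = 264

The answer is 264.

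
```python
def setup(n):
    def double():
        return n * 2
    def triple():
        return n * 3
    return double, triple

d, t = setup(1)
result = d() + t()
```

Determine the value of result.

Step 1: Both closures capture the same n = 1.
Step 2: d() = 1 * 2 = 2, t() = 1 * 3 = 3.
Step 3: result = 2 + 3 = 5

The answer is 5.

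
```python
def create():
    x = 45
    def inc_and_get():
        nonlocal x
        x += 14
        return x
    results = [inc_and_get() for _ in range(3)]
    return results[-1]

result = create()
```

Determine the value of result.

Step 1: x = 45.
Step 2: Three calls to inc_and_get(), each adding 14.
Step 3: Last value = 45 + 14 * 3 = 87

The answer is 87.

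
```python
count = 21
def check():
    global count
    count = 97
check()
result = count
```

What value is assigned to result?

Step 1: count = 21 globally.
Step 2: check() declares global count and sets it to 97.
Step 3: After check(), global count = 97. result = 97

The answer is 97.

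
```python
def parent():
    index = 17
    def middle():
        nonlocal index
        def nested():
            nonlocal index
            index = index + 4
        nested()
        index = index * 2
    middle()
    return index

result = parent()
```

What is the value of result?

Step 1: index = 17.
Step 2: nested() adds 4: index = 17 + 4 = 21.
Step 3: middle() doubles: index = 21 * 2 = 42.
Step 4: result = 42

The answer is 42.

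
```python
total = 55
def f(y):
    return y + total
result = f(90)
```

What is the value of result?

Step 1: total = 55 is defined globally.
Step 2: f(90) uses parameter y = 90 and looks up total from global scope = 55.
Step 3: result = 90 + 55 = 145

The answer is 145.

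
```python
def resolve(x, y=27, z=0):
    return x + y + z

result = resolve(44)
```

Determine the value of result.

Step 1: resolve(44) uses defaults y = 27, z = 0.
Step 2: Returns 44 + 27 + 0 = 71.
Step 3: result = 71

The answer is 71.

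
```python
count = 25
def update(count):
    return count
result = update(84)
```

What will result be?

Step 1: Global count = 25.
Step 2: update(84) takes parameter count = 84, which shadows the global.
Step 3: result = 84

The answer is 84.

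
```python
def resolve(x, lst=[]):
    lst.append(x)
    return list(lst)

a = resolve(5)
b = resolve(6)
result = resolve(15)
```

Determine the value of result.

Step 1: Default list is shared. list() creates copies for return values.
Step 2: Internal list grows: [5] -> [5, 6] -> [5, 6, 15].
Step 3: result = [5, 6, 15]

The answer is [5, 6, 15].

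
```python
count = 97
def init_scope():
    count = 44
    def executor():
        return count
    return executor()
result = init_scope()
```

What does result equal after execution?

Step 1: count = 97 globally, but init_scope() defines count = 44 locally.
Step 2: executor() looks up count. Not in local scope, so checks enclosing scope (init_scope) and finds count = 44.
Step 3: result = 44

The answer is 44.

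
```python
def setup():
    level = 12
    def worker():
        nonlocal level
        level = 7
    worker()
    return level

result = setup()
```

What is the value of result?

Step 1: setup() sets level = 12.
Step 2: worker() uses nonlocal to reassign level = 7.
Step 3: result = 7

The answer is 7.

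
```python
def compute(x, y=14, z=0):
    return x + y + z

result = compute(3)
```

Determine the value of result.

Step 1: compute(3) uses defaults y = 14, z = 0.
Step 2: Returns 3 + 14 + 0 = 17.
Step 3: result = 17

The answer is 17.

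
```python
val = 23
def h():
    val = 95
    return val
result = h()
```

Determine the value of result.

Step 1: Global val = 23.
Step 2: h() creates local val = 95, shadowing the global.
Step 3: Returns local val = 95. result = 95

The answer is 95.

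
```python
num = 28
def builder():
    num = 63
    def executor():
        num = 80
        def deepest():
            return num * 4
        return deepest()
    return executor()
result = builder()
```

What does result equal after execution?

Step 1: deepest() looks up num through LEGB: not local, finds num = 80 in enclosing executor().
Step 2: Returns 80 * 4 = 320.
Step 3: result = 320

The answer is 320.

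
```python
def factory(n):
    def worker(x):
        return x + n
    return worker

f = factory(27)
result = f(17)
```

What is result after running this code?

Step 1: factory(27) creates a closure that captures n = 27.
Step 2: f(17) calls the closure with x = 17, returning 17 + 27 = 44.
Step 3: result = 44

The answer is 44.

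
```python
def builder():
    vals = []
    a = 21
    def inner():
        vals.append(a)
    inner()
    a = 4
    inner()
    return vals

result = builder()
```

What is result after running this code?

Step 1: a = 21. inner() appends current a to vals.
Step 2: First inner(): appends 21. Then a = 4.
Step 3: Second inner(): appends 4 (closure sees updated a). result = [21, 4]

The answer is [21, 4].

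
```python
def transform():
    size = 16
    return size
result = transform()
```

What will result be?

Step 1: transform() defines size = 16 in its local scope.
Step 2: return size finds the local variable size = 16.
Step 3: result = 16

The answer is 16.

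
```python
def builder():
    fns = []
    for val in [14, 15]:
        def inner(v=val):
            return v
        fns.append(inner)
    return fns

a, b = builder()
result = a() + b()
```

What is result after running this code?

Step 1: Default argument v=val captures val at each iteration.
Step 2: a() returns 14 (captured at first iteration), b() returns 15 (captured at second).
Step 3: result = 14 + 15 = 29

The answer is 29.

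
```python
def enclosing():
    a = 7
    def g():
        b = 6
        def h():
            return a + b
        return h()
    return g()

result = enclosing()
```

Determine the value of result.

Step 1: enclosing() defines a = 7. g() defines b = 6.
Step 2: h() accesses both from enclosing scopes: a = 7, b = 6.
Step 3: result = 7 + 6 = 13

The answer is 13.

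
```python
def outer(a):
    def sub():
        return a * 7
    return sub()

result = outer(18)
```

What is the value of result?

Step 1: outer(18) binds parameter a = 18.
Step 2: sub() accesses a = 18 from enclosing scope.
Step 3: result = 18 * 7 = 126

The answer is 126.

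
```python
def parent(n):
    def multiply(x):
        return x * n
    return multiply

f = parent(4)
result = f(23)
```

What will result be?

Step 1: parent(4) returns multiply closure with n = 4.
Step 2: f(23) computes 23 * 4 = 92.
Step 3: result = 92

The answer is 92.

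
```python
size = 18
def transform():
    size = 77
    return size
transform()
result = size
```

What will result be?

Step 1: size = 18 globally.
Step 2: transform() creates a LOCAL size = 77 (no global keyword!).
Step 3: The global size is unchanged. result = 18

The answer is 18.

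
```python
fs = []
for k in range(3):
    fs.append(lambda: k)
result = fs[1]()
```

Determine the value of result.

Step 1: The loop creates 3 lambdas, all referencing the same variable k.
Step 2: After the loop, k = 2 (final value).
Step 3: fs[1]() looks up k at call time and finds 2. This is the late binding gotcha. result = 2

The answer is 2.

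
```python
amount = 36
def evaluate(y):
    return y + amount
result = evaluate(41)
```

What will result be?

Step 1: amount = 36 is defined globally.
Step 2: evaluate(41) uses parameter y = 41 and looks up amount from global scope = 36.
Step 3: result = 41 + 36 = 77

The answer is 77.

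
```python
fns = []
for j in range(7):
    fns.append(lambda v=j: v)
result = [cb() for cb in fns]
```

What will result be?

Step 1: Default arg v=j captures j at each iteration.
Step 2: Each lambda has its own default: 0, 1, ..., 6.
Step 3: result = [0, 1, 2, 3, 4, 5, 6]

The answer is [0, 1, 2, 3, 4, 5, 6].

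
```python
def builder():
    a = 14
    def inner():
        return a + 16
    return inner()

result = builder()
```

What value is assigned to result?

Step 1: builder() defines a = 14.
Step 2: inner() reads a = 14 from enclosing scope, returns 14 + 16 = 30.
Step 3: result = 30

The answer is 30.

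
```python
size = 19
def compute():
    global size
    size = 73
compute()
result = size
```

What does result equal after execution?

Step 1: size = 19 globally.
Step 2: compute() declares global size and sets it to 73.
Step 3: After compute(), global size = 73. result = 73

The answer is 73.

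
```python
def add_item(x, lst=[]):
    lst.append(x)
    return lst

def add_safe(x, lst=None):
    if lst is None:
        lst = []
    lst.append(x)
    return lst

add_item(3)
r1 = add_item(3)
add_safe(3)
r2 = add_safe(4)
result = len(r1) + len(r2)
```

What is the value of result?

Step 1: add_item shares mutable default: after 2 calls, lst = [3, 3], len = 2.
Step 2: add_safe creates fresh list each time: r2 = [4], len = 1.
Step 3: result = 2 + 1 = 3

The answer is 3.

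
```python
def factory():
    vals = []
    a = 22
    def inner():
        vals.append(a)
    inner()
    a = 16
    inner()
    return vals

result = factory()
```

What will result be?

Step 1: a = 22. inner() appends current a to vals.
Step 2: First inner(): appends 22. Then a = 16.
Step 3: Second inner(): appends 16 (closure sees updated a). result = [22, 16]

The answer is [22, 16].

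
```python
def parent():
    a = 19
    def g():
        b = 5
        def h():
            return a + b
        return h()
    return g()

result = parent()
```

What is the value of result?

Step 1: parent() defines a = 19. g() defines b = 5.
Step 2: h() accesses both from enclosing scopes: a = 19, b = 5.
Step 3: result = 19 + 5 = 24

The answer is 24.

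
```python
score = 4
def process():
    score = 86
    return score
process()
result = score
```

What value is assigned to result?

Step 1: Global score = 4.
Step 2: process() creates local score = 86 (shadow, not modification).
Step 3: After process() returns, global score is unchanged. result = 4

The answer is 4.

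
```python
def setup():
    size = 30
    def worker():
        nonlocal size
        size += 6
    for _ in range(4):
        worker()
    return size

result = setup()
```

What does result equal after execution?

Step 1: size = 30.
Step 2: worker() is called 4 times in a loop, each adding 6 via nonlocal.
Step 3: size = 30 + 6 * 4 = 54

The answer is 54.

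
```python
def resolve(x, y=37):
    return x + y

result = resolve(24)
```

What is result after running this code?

Step 1: resolve(24) uses default y = 37.
Step 2: Returns 24 + 37 = 61.
Step 3: result = 61

The answer is 61.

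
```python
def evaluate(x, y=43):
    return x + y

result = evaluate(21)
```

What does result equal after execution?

Step 1: evaluate(21) uses default y = 43.
Step 2: Returns 21 + 43 = 64.
Step 3: result = 64

The answer is 64.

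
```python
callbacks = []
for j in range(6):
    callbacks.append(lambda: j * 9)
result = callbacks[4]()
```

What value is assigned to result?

Step 1: All lambdas reference the same variable j (late binding).
Step 2: After the loop, j = 5. Every lambda returns j * 9.
Step 3: callbacks[4]() = 5 * 9 = 45

The answer is 45.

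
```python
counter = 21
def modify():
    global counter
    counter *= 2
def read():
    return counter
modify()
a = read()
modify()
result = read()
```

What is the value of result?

Step 1: counter = 21.
Step 2: First modify(): counter = 21 * 2 = 42.
Step 3: Second modify(): counter = 42 * 2 = 84.
Step 4: read() returns 84

The answer is 84.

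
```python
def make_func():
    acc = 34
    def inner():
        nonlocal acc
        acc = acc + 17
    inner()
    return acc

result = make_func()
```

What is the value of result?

Step 1: make_func() sets acc = 34.
Step 2: inner() uses nonlocal to modify acc in make_func's scope: acc = 34 + 17 = 51.
Step 3: make_func() returns the modified acc = 51

The answer is 51.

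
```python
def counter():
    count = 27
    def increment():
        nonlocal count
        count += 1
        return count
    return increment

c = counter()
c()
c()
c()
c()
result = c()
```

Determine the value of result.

Step 1: counter() creates closure with count = 27.
Step 2: Each c() call increments count via nonlocal. After 5 calls: 27 + 5 = 32.
Step 3: result = 32

The answer is 32.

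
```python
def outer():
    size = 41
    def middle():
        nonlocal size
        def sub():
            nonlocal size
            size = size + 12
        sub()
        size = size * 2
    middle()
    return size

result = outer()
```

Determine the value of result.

Step 1: size = 41.
Step 2: sub() adds 12: size = 41 + 12 = 53.
Step 3: middle() doubles: size = 53 * 2 = 106.
Step 4: result = 106

The answer is 106.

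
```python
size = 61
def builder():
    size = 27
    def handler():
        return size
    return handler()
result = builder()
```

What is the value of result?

Step 1: size = 61 globally, but builder() defines size = 27 locally.
Step 2: handler() looks up size. Not in local scope, so checks enclosing scope (builder) and finds size = 27.
Step 3: result = 27

The answer is 27.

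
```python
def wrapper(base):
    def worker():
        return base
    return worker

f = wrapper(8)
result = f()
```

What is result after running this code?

Step 1: wrapper(8) creates closure capturing base = 8.
Step 2: f() returns the captured base = 8.
Step 3: result = 8

The answer is 8.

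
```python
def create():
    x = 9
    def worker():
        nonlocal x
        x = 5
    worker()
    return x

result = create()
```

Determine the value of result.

Step 1: create() sets x = 9.
Step 2: worker() uses nonlocal to reassign x = 5.
Step 3: result = 5

The answer is 5.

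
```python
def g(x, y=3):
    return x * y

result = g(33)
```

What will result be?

Step 1: g(33) uses default y = 3.
Step 2: Returns 33 * 3 = 99.
Step 3: result = 99

The answer is 99.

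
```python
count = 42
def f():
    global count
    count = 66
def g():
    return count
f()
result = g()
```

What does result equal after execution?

Step 1: count = 42.
Step 2: f() sets global count = 66.
Step 3: g() reads global count = 66. result = 66

The answer is 66.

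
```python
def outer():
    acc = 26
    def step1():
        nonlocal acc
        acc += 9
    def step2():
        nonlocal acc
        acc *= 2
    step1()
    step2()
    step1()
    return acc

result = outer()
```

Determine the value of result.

Step 1: acc = 26.
Step 2: step1(): acc = 26 + 9 = 35.
Step 3: step2(): acc = 35 * 2 = 70.
Step 4: step1(): acc = 70 + 9 = 79. result = 79

The answer is 79.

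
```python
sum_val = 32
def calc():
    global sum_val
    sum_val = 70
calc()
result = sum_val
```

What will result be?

Step 1: sum_val = 32 globally.
Step 2: calc() declares global sum_val and sets it to 70.
Step 3: After calc(), global sum_val = 70. result = 70

The answer is 70.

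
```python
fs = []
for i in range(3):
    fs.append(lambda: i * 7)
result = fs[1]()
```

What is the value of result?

Step 1: All lambdas reference the same variable i (late binding).
Step 2: After the loop, i = 2. Every lambda returns i * 7.
Step 3: fs[1]() = 2 * 7 = 14

The answer is 14.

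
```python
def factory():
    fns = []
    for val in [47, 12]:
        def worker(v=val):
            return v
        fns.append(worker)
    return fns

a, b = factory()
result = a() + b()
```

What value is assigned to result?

Step 1: Default argument v=val captures val at each iteration.
Step 2: a() returns 47 (captured at first iteration), b() returns 12 (captured at second).
Step 3: result = 47 + 12 = 59

The answer is 59.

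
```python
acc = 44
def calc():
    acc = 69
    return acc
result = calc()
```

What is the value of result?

Step 1: Global acc = 44.
Step 2: calc() creates local acc = 69, shadowing the global.
Step 3: Returns local acc = 69. result = 69

The answer is 69.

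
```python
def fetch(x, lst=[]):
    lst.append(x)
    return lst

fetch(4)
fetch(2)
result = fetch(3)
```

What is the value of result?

Step 1: Mutable default argument gotcha! The list [] is created once.
Step 2: Each call appends to the SAME list: [4], [4, 2], [4, 2, 3].
Step 3: result = [4, 2, 3]

The answer is [4, 2, 3].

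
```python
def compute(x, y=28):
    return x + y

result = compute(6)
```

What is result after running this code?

Step 1: compute(6) uses default y = 28.
Step 2: Returns 6 + 28 = 34.
Step 3: result = 34

The answer is 34.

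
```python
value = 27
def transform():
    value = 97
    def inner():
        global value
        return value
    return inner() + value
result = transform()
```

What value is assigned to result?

Step 1: Global value = 27. transform() shadows with local value = 97.
Step 2: inner() uses global keyword, so inner() returns global value = 27.
Step 3: transform() returns 27 + 97 = 124

The answer is 124.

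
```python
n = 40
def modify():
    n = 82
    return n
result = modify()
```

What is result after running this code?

Step 1: Global n = 40.
Step 2: modify() creates local n = 82, shadowing the global.
Step 3: Returns local n = 82. result = 82

The answer is 82.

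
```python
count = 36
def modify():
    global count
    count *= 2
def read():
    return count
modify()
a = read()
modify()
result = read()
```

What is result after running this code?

Step 1: count = 36.
Step 2: First modify(): count = 36 * 2 = 72.
Step 3: Second modify(): count = 72 * 2 = 144.
Step 4: read() returns 144

The answer is 144.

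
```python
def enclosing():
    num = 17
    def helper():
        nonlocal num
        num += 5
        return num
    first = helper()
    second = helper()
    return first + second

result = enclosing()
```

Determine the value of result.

Step 1: num starts at 17.
Step 2: First call: num = 17 + 5 = 22, returns 22.
Step 3: Second call: num = 22 + 5 = 27, returns 27.
Step 4: result = 22 + 27 = 49

The answer is 49.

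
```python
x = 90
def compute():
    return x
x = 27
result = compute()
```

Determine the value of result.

Step 1: x is first set to 90, then reassigned to 27.
Step 2: compute() is called after the reassignment, so it looks up the current global x = 27.
Step 3: result = 27

The answer is 27.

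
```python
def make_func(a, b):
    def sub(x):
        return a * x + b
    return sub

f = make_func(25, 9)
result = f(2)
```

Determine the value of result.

Step 1: make_func(25, 9) captures a = 25, b = 9.
Step 2: f(2) computes 25 * 2 + 9 = 59.
Step 3: result = 59

The answer is 59.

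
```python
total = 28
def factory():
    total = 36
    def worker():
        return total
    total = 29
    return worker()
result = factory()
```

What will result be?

Step 1: factory() sets total = 36, then later total = 29.
Step 2: worker() is called after total is reassigned to 29. Closures capture variables by reference, not by value.
Step 3: result = 29

The answer is 29.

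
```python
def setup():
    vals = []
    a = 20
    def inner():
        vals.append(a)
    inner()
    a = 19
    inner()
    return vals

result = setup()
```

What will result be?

Step 1: a = 20. inner() appends current a to vals.
Step 2: First inner(): appends 20. Then a = 19.
Step 3: Second inner(): appends 19 (closure sees updated a). result = [20, 19]

The answer is [20, 19].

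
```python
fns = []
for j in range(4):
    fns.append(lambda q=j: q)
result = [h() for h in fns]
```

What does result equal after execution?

Step 1: Default arg q=j captures j at each iteration.
Step 2: Each lambda has its own default: 0, 1, ..., 3.
Step 3: result = [0, 1, 2, 3]

The answer is [0, 1, 2, 3].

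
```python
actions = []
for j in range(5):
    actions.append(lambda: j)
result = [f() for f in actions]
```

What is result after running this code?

Step 1: All 5 lambdas share the same variable j.
Step 2: After the loop, j = 4.
Step 3: Each call returns 4. result = [4, 4, 4, 4, 4]

The answer is [4, 4, 4, 4, 4].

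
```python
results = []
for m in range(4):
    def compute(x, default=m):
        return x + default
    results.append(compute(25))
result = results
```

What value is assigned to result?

Step 1: Default argument default=m is evaluated at function definition time.
Step 2: Each iteration creates compute with default = current m value.
Step 3: compute(25) returns 25 + default. results = [25, 26, 27, 28]

The answer is [25, 26, 27, 28].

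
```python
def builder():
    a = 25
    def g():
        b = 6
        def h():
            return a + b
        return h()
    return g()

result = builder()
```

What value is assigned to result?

Step 1: builder() defines a = 25. g() defines b = 6.
Step 2: h() accesses both from enclosing scopes: a = 25, b = 6.
Step 3: result = 25 + 6 = 31

The answer is 31.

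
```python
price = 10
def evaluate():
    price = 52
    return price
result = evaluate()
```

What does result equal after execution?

Step 1: Global price = 10.
Step 2: evaluate() creates local price = 52, shadowing the global.
Step 3: Returns local price = 52. result = 52

The answer is 52.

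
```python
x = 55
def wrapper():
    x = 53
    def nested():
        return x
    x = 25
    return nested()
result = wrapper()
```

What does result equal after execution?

Step 1: wrapper() sets x = 53, then later x = 25.
Step 2: nested() is called after x is reassigned to 25. Closures capture variables by reference, not by value.
Step 3: result = 25

The answer is 25.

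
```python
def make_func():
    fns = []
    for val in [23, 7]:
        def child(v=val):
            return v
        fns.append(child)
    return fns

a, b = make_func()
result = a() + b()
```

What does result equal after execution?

Step 1: Default argument v=val captures val at each iteration.
Step 2: a() returns 23 (captured at first iteration), b() returns 7 (captured at second).
Step 3: result = 23 + 7 = 30

The answer is 30.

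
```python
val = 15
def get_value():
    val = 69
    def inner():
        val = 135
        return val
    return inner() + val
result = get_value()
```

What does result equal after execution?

Step 1: get_value() has local val = 69. inner() has local val = 135.
Step 2: inner() returns its local val = 135.
Step 3: get_value() returns 135 + its own val (69) = 204

The answer is 204.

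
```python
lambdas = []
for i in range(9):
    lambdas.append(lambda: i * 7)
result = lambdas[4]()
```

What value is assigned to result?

Step 1: All lambdas reference the same variable i (late binding).
Step 2: After the loop, i = 8. Every lambda returns i * 7.
Step 3: lambdas[4]() = 8 * 7 = 56

The answer is 56.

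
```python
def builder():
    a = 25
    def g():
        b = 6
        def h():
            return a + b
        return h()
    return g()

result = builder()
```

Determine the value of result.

Step 1: builder() defines a = 25. g() defines b = 6.
Step 2: h() accesses both from enclosing scopes: a = 25, b = 6.
Step 3: result = 25 + 6 = 31

The answer is 31.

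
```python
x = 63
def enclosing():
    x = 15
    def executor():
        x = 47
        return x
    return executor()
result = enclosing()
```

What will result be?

Step 1: Three scopes define x: global (63), enclosing (15), executor (47).
Step 2: executor() has its own local x = 47, which shadows both enclosing and global.
Step 3: result = 47 (local wins in LEGB)

The answer is 47.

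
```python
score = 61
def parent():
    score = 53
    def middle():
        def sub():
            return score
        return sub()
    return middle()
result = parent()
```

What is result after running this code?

Step 1: parent() defines score = 53. middle() and sub() have no local score.
Step 2: sub() checks local (none), enclosing middle() (none), enclosing parent() and finds score = 53.
Step 3: result = 53

The answer is 53.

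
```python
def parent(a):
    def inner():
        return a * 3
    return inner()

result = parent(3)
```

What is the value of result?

Step 1: parent(3) binds parameter a = 3.
Step 2: inner() accesses a = 3 from enclosing scope.
Step 3: result = 3 * 3 = 9

The answer is 9.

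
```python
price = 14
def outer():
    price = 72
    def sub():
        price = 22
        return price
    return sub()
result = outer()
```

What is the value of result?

Step 1: Three scopes define price: global (14), outer (72), sub (22).
Step 2: sub() has its own local price = 22, which shadows both enclosing and global.
Step 3: result = 22 (local wins in LEGB)

The answer is 22.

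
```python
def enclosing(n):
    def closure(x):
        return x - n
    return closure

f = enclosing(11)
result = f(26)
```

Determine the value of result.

Step 1: enclosing(11) creates a closure capturing n = 11.
Step 2: f(26) computes 26 - 11 = 15.
Step 3: result = 15

The answer is 15.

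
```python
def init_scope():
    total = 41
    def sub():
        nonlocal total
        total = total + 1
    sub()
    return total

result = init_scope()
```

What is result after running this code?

Step 1: init_scope() sets total = 41.
Step 2: sub() uses nonlocal to modify total in init_scope's scope: total = 41 + 1 = 42.
Step 3: init_scope() returns the modified total = 42

The answer is 42.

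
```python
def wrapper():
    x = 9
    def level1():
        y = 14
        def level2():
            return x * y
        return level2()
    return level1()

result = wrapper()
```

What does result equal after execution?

Step 1: x = 9 in wrapper. y = 14 in level1.
Step 2: level2() reads x = 9 and y = 14 from enclosing scopes.
Step 3: result = 9 * 14 = 126

The answer is 126.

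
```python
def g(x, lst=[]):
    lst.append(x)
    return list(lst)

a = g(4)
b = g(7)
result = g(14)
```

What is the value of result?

Step 1: Default list is shared. list() creates copies for return values.
Step 2: Internal list grows: [4] -> [4, 7] -> [4, 7, 14].
Step 3: result = [4, 7, 14]

The answer is [4, 7, 14].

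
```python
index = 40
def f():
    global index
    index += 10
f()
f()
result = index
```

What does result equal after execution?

Step 1: index = 40.
Step 2: First f(): index = 40 + 10 = 50.
Step 3: Second f(): index = 50 + 10 = 60. result = 60

The answer is 60.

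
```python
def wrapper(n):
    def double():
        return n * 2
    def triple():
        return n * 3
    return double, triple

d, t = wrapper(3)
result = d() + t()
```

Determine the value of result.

Step 1: Both closures capture the same n = 3.
Step 2: d() = 3 * 2 = 6, t() = 3 * 3 = 9.
Step 3: result = 6 + 9 = 15

The answer is 15.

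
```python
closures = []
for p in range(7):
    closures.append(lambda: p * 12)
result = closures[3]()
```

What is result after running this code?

Step 1: All lambdas reference the same variable p (late binding).
Step 2: After the loop, p = 6. Every lambda returns p * 12.
Step 3: closures[3]() = 6 * 12 = 72

The answer is 72.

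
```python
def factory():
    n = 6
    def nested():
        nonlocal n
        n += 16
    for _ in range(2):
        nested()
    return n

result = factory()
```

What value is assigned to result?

Step 1: n = 6.
Step 2: nested() is called 2 times in a loop, each adding 16 via nonlocal.
Step 3: n = 6 + 16 * 2 = 38

The answer is 38.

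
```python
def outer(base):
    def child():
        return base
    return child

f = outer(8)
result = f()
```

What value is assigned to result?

Step 1: outer(8) creates closure capturing base = 8.
Step 2: f() returns the captured base = 8.
Step 3: result = 8

The answer is 8.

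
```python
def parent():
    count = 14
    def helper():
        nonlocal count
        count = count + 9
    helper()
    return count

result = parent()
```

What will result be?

Step 1: parent() sets count = 14.
Step 2: helper() uses nonlocal to modify count in parent's scope: count = 14 + 9 = 23.
Step 3: parent() returns the modified count = 23

The answer is 23.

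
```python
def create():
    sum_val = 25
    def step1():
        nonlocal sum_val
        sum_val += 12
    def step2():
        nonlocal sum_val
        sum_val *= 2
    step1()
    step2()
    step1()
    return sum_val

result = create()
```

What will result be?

Step 1: sum_val = 25.
Step 2: step1(): sum_val = 25 + 12 = 37.
Step 3: step2(): sum_val = 37 * 2 = 74.
Step 4: step1(): sum_val = 74 + 12 = 86. result = 86

The answer is 86.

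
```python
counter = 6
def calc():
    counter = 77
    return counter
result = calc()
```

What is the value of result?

Step 1: Global counter = 6.
Step 2: calc() creates local counter = 77, shadowing the global.
Step 3: Returns local counter = 77. result = 77

The answer is 77.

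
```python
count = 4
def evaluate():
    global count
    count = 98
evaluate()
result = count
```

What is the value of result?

Step 1: count = 4 globally.
Step 2: evaluate() declares global count and sets it to 98.
Step 3: After evaluate(), global count = 98. result = 98

The answer is 98.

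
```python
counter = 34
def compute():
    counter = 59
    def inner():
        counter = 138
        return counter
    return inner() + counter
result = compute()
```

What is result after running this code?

Step 1: compute() has local counter = 59. inner() has local counter = 138.
Step 2: inner() returns its local counter = 138.
Step 3: compute() returns 138 + its own counter (59) = 197

The answer is 197.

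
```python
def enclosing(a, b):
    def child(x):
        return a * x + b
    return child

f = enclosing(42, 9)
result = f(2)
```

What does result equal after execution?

Step 1: enclosing(42, 9) captures a = 42, b = 9.
Step 2: f(2) computes 42 * 2 + 9 = 93.
Step 3: result = 93

The answer is 93.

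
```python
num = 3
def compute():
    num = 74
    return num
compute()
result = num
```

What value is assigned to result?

Step 1: Global num = 3.
Step 2: compute() creates local num = 74 (shadow, not modification).
Step 3: After compute() returns, global num is unchanged. result = 3

The answer is 3.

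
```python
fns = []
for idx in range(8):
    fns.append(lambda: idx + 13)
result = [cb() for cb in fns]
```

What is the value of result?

Step 1: All lambdas capture idx by reference. After the loop, idx = 7.
Step 2: Each call returns 7 + 13 = 20.
Step 3: result = [20, 20, 20, 20, 20, 20, 20, 20]

The answer is [20, 20, 20, 20, 20, 20, 20, 20].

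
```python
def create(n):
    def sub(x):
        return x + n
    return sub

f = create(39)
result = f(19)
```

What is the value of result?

Step 1: create(39) creates a closure that captures n = 39.
Step 2: f(19) calls the closure with x = 19, returning 19 + 39 = 58.
Step 3: result = 58

The answer is 58.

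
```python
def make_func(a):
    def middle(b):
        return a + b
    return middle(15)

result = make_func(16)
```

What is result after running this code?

Step 1: make_func(16) passes a = 16.
Step 2: middle(15) has b = 15, reads a = 16 from enclosing.
Step 3: result = 16 + 15 = 31

The answer is 31.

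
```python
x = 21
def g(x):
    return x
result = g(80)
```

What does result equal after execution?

Step 1: Global x = 21.
Step 2: g(80) takes parameter x = 80, which shadows the global.
Step 3: result = 80

The answer is 80.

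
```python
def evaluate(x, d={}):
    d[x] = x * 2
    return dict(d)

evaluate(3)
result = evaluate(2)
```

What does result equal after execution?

Step 1: Mutable default dict is shared across calls.
Step 2: First call adds 3: 6. Second call adds 2: 4.
Step 3: result = {3: 6, 2: 4}

The answer is {3: 6, 2: 4}.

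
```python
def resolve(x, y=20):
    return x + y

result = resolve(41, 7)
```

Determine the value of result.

Step 1: resolve(41, 7) overrides default y with 7.
Step 2: Returns 41 + 7 = 48.
Step 3: result = 48

The answer is 48.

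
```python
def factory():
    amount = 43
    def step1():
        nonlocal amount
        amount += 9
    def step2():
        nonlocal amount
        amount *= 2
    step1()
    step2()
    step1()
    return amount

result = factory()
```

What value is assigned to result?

Step 1: amount = 43.
Step 2: step1(): amount = 43 + 9 = 52.
Step 3: step2(): amount = 52 * 2 = 104.
Step 4: step1(): amount = 104 + 9 = 113. result = 113

The answer is 113.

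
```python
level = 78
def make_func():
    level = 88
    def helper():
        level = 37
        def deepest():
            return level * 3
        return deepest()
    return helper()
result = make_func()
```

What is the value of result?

Step 1: deepest() looks up level through LEGB: not local, finds level = 37 in enclosing helper().
Step 2: Returns 37 * 3 = 111.
Step 3: result = 111

The answer is 111.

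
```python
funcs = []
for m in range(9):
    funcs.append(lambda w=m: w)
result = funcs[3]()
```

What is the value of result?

Step 1: Default argument w=m captures m's value at each iteration.
Step 2: funcs[3] captured w = 3 when m was 3.
Step 3: result = 3

The answer is 3.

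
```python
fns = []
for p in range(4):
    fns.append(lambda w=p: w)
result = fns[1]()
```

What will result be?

Step 1: Default argument w=p captures p's value at each iteration.
Step 2: fns[1] captured w = 1 when p was 1.
Step 3: result = 1

The answer is 1.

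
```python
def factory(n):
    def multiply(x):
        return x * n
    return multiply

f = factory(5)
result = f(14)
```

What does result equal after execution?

Step 1: factory(5) returns multiply closure with n = 5.
Step 2: f(14) computes 14 * 5 = 70.
Step 3: result = 70

The answer is 70.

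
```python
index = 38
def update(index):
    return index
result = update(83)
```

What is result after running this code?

Step 1: Global index = 38.
Step 2: update(83) takes parameter index = 83, which shadows the global.
Step 3: result = 83

The answer is 83.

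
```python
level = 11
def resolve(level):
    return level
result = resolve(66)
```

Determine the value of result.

Step 1: Global level = 11.
Step 2: resolve(66) takes parameter level = 66, which shadows the global.
Step 3: result = 66

The answer is 66.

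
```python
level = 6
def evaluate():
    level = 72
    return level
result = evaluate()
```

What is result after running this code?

Step 1: Global level = 6.
Step 2: evaluate() creates local level = 72, shadowing the global.
Step 3: Returns local level = 72. result = 72

The answer is 72.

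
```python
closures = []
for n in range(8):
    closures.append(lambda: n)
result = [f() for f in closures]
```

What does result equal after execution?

Step 1: All 8 lambdas share the same variable n.
Step 2: After the loop, n = 7.
Step 3: Each call returns 7. result = [7, 7, 7, 7, 7, 7, 7, 7]

The answer is [7, 7, 7, 7, 7, 7, 7, 7].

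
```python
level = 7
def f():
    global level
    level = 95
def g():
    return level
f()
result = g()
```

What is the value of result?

Step 1: level = 7.
Step 2: f() sets global level = 95.
Step 3: g() reads global level = 95. result = 95

The answer is 95.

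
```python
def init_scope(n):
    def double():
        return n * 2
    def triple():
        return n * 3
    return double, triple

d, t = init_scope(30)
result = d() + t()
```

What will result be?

Step 1: Both closures capture the same n = 30.
Step 2: d() = 30 * 2 = 60, t() = 30 * 3 = 90.
Step 3: result = 60 + 90 = 150

The answer is 150.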